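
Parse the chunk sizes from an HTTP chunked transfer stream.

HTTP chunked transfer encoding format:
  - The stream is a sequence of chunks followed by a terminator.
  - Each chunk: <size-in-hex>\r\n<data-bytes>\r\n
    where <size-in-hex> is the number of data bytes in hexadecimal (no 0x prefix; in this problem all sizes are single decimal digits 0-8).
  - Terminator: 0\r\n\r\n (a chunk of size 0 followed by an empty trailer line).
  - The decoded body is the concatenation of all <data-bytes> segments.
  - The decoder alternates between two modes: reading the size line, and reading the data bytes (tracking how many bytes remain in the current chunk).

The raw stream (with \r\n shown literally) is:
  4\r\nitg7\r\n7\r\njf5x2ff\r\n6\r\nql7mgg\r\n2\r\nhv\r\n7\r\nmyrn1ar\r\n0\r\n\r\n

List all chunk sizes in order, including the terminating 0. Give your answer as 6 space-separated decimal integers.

Chunk 1: stream[0..1]='4' size=0x4=4, data at stream[3..7]='itg7' -> body[0..4], body so far='itg7'
Chunk 2: stream[9..10]='7' size=0x7=7, data at stream[12..19]='jf5x2ff' -> body[4..11], body so far='itg7jf5x2ff'
Chunk 3: stream[21..22]='6' size=0x6=6, data at stream[24..30]='ql7mgg' -> body[11..17], body so far='itg7jf5x2ffql7mgg'
Chunk 4: stream[32..33]='2' size=0x2=2, data at stream[35..37]='hv' -> body[17..19], body so far='itg7jf5x2ffql7mgghv'
Chunk 5: stream[39..40]='7' size=0x7=7, data at stream[42..49]='myrn1ar' -> body[19..26], body so far='itg7jf5x2ffql7mgghvmyrn1ar'
Chunk 6: stream[51..52]='0' size=0 (terminator). Final body='itg7jf5x2ffql7mgghvmyrn1ar' (26 bytes)

Answer: 4 7 6 2 7 0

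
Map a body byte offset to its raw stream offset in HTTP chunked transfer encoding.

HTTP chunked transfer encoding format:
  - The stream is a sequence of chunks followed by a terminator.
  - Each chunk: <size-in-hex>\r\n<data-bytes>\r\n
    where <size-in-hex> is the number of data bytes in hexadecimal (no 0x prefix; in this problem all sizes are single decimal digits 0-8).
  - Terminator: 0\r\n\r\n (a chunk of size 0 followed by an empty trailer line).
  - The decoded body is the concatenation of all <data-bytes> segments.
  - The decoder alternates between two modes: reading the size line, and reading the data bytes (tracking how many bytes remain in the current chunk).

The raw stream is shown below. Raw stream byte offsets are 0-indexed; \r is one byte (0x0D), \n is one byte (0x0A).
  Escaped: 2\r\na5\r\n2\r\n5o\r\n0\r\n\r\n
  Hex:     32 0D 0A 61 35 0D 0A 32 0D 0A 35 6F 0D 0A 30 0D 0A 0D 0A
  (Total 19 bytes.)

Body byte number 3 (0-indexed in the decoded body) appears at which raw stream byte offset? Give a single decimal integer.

Chunk 1: stream[0..1]='2' size=0x2=2, data at stream[3..5]='a5' -> body[0..2], body so far='a5'
Chunk 2: stream[7..8]='2' size=0x2=2, data at stream[10..12]='5o' -> body[2..4], body so far='a55o'
Chunk 3: stream[14..15]='0' size=0 (terminator). Final body='a55o' (4 bytes)
Body byte 3 at stream offset 11

Answer: 11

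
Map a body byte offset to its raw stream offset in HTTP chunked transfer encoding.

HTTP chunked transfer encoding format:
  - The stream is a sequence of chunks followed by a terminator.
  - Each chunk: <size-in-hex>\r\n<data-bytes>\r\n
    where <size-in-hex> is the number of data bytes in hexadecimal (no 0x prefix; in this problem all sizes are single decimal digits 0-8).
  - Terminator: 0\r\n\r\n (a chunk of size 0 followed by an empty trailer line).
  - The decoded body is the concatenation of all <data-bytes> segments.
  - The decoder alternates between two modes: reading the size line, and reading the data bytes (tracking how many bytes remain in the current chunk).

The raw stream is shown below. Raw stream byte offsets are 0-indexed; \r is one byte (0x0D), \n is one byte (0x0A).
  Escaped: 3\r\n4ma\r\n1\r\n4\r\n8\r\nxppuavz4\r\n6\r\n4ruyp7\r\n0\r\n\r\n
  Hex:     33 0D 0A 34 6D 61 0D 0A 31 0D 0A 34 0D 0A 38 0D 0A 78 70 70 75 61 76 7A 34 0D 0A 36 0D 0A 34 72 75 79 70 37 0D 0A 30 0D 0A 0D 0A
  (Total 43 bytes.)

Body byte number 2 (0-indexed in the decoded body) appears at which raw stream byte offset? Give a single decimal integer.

Chunk 1: stream[0..1]='3' size=0x3=3, data at stream[3..6]='4ma' -> body[0..3], body so far='4ma'
Chunk 2: stream[8..9]='1' size=0x1=1, data at stream[11..12]='4' -> body[3..4], body so far='4ma4'
Chunk 3: stream[14..15]='8' size=0x8=8, data at stream[17..25]='xppuavz4' -> body[4..12], body so far='4ma4xppuavz4'
Chunk 4: stream[27..28]='6' size=0x6=6, data at stream[30..36]='4ruyp7' -> body[12..18], body so far='4ma4xppuavz44ruyp7'
Chunk 5: stream[38..39]='0' size=0 (terminator). Final body='4ma4xppuavz44ruyp7' (18 bytes)
Body byte 2 at stream offset 5

Answer: 5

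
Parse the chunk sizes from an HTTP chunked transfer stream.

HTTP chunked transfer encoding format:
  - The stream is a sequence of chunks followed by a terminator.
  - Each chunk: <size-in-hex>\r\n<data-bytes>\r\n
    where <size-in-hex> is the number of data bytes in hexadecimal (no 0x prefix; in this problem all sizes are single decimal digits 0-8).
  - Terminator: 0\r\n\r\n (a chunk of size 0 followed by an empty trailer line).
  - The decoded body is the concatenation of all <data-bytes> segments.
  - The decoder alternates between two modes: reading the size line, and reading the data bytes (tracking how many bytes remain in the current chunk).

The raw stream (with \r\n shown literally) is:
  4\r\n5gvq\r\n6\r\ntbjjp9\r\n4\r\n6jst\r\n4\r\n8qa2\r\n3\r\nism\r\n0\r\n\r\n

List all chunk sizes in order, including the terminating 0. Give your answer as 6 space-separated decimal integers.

Chunk 1: stream[0..1]='4' size=0x4=4, data at stream[3..7]='5gvq' -> body[0..4], body so far='5gvq'
Chunk 2: stream[9..10]='6' size=0x6=6, data at stream[12..18]='tbjjp9' -> body[4..10], body so far='5gvqtbjjp9'
Chunk 3: stream[20..21]='4' size=0x4=4, data at stream[23..27]='6jst' -> body[10..14], body so far='5gvqtbjjp96jst'
Chunk 4: stream[29..30]='4' size=0x4=4, data at stream[32..36]='8qa2' -> body[14..18], body so far='5gvqtbjjp96jst8qa2'
Chunk 5: stream[38..39]='3' size=0x3=3, data at stream[41..44]='ism' -> body[18..21], body so far='5gvqtbjjp96jst8qa2ism'
Chunk 6: stream[46..47]='0' size=0 (terminator). Final body='5gvqtbjjp96jst8qa2ism' (21 bytes)

Answer: 4 6 4 4 3 0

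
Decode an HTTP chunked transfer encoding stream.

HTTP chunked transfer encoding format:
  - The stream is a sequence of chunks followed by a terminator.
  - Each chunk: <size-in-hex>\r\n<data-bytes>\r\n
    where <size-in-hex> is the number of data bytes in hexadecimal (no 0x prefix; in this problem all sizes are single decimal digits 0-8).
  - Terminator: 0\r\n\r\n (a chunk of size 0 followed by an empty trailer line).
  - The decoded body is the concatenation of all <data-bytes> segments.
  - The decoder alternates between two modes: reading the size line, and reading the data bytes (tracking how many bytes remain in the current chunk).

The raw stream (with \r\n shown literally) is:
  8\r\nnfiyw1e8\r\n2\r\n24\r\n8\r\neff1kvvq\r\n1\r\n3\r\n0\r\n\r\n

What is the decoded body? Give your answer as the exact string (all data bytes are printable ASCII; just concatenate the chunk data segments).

Answer: nfiyw1e824eff1kvvq3

Derivation:
Chunk 1: stream[0..1]='8' size=0x8=8, data at stream[3..11]='nfiyw1e8' -> body[0..8], body so far='nfiyw1e8'
Chunk 2: stream[13..14]='2' size=0x2=2, data at stream[16..18]='24' -> body[8..10], body so far='nfiyw1e824'
Chunk 3: stream[20..21]='8' size=0x8=8, data at stream[23..31]='eff1kvvq' -> body[10..18], body so far='nfiyw1e824eff1kvvq'
Chunk 4: stream[33..34]='1' size=0x1=1, data at stream[36..37]='3' -> body[18..19], body so far='nfiyw1e824eff1kvvq3'
Chunk 5: stream[39..40]='0' size=0 (terminator). Final body='nfiyw1e824eff1kvvq3' (19 bytes)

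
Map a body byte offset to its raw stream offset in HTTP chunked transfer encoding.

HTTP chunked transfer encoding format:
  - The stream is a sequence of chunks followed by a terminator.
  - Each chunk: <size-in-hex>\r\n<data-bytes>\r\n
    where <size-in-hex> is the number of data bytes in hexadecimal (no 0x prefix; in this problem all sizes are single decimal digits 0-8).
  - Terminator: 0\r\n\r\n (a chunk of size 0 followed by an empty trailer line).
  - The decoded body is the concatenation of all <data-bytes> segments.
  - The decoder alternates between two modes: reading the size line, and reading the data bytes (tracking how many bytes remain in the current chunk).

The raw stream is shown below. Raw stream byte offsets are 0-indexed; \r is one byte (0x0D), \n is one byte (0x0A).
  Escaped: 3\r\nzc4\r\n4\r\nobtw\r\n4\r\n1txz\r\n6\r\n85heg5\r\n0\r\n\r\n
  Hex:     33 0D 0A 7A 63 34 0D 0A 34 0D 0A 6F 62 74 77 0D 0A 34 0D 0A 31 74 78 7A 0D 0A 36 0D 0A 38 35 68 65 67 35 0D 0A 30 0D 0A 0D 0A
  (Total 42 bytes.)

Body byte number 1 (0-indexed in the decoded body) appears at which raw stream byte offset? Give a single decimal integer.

Chunk 1: stream[0..1]='3' size=0x3=3, data at stream[3..6]='zc4' -> body[0..3], body so far='zc4'
Chunk 2: stream[8..9]='4' size=0x4=4, data at stream[11..15]='obtw' -> body[3..7], body so far='zc4obtw'
Chunk 3: stream[17..18]='4' size=0x4=4, data at stream[20..24]='1txz' -> body[7..11], body so far='zc4obtw1txz'
Chunk 4: stream[26..27]='6' size=0x6=6, data at stream[29..35]='85heg5' -> body[11..17], body so far='zc4obtw1txz85heg5'
Chunk 5: stream[37..38]='0' size=0 (terminator). Final body='zc4obtw1txz85heg5' (17 bytes)
Body byte 1 at stream offset 4

Answer: 4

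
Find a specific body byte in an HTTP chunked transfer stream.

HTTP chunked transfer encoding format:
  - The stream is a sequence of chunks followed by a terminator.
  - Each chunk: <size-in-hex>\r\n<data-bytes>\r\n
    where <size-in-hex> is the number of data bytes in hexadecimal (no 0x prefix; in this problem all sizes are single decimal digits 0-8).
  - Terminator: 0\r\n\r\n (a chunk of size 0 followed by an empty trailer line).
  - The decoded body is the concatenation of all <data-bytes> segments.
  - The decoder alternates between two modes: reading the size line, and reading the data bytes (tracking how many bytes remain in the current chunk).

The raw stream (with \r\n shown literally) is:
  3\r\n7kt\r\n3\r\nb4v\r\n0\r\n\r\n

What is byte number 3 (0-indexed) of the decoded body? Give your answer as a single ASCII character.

Answer: b

Derivation:
Chunk 1: stream[0..1]='3' size=0x3=3, data at stream[3..6]='7kt' -> body[0..3], body so far='7kt'
Chunk 2: stream[8..9]='3' size=0x3=3, data at stream[11..14]='b4v' -> body[3..6], body so far='7ktb4v'
Chunk 3: stream[16..17]='0' size=0 (terminator). Final body='7ktb4v' (6 bytes)
Body byte 3 = 'b'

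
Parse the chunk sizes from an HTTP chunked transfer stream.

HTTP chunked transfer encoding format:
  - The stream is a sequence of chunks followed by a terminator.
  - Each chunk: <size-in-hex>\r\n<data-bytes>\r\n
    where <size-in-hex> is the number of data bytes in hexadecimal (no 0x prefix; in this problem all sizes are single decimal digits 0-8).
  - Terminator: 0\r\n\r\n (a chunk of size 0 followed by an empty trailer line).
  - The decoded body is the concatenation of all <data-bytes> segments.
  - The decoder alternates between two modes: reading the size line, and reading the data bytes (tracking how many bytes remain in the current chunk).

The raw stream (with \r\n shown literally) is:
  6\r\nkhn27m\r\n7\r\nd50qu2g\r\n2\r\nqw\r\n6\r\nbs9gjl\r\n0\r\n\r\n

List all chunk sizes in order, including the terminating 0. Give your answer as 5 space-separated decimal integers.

Answer: 6 7 2 6 0

Derivation:
Chunk 1: stream[0..1]='6' size=0x6=6, data at stream[3..9]='khn27m' -> body[0..6], body so far='khn27m'
Chunk 2: stream[11..12]='7' size=0x7=7, data at stream[14..21]='d50qu2g' -> body[6..13], body so far='khn27md50qu2g'
Chunk 3: stream[23..24]='2' size=0x2=2, data at stream[26..28]='qw' -> body[13..15], body so far='khn27md50qu2gqw'
Chunk 4: stream[30..31]='6' size=0x6=6, data at stream[33..39]='bs9gjl' -> body[15..21], body so far='khn27md50qu2gqwbs9gjl'
Chunk 5: stream[41..42]='0' size=0 (terminator). Final body='khn27md50qu2gqwbs9gjl' (21 bytes)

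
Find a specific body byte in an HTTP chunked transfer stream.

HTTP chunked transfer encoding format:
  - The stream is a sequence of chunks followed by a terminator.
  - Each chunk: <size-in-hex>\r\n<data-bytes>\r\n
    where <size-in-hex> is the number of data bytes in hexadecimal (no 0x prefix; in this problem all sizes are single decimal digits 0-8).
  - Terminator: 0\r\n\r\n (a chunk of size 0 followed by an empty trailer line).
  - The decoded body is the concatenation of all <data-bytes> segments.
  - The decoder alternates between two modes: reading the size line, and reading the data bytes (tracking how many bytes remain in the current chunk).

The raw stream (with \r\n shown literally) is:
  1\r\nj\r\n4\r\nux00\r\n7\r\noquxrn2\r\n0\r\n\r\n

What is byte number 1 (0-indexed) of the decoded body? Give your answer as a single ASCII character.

Answer: u

Derivation:
Chunk 1: stream[0..1]='1' size=0x1=1, data at stream[3..4]='j' -> body[0..1], body so far='j'
Chunk 2: stream[6..7]='4' size=0x4=4, data at stream[9..13]='ux00' -> body[1..5], body so far='jux00'
Chunk 3: stream[15..16]='7' size=0x7=7, data at stream[18..25]='oquxrn2' -> body[5..12], body so far='jux00oquxrn2'
Chunk 4: stream[27..28]='0' size=0 (terminator). Final body='jux00oquxrn2' (12 bytes)
Body byte 1 = 'u'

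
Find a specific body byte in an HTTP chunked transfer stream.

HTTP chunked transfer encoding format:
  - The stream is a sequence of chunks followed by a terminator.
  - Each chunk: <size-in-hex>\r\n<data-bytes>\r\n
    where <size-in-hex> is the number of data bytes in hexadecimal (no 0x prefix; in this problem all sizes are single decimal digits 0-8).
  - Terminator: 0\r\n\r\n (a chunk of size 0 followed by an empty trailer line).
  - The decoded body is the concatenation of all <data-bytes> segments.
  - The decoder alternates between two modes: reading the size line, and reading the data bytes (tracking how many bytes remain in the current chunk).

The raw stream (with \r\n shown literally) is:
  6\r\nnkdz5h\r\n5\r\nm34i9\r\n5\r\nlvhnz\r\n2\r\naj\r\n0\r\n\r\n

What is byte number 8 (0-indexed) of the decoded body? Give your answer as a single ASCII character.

Chunk 1: stream[0..1]='6' size=0x6=6, data at stream[3..9]='nkdz5h' -> body[0..6], body so far='nkdz5h'
Chunk 2: stream[11..12]='5' size=0x5=5, data at stream[14..19]='m34i9' -> body[6..11], body so far='nkdz5hm34i9'
Chunk 3: stream[21..22]='5' size=0x5=5, data at stream[24..29]='lvhnz' -> body[11..16], body so far='nkdz5hm34i9lvhnz'
Chunk 4: stream[31..32]='2' size=0x2=2, data at stream[34..36]='aj' -> body[16..18], body so far='nkdz5hm34i9lvhnzaj'
Chunk 5: stream[38..39]='0' size=0 (terminator). Final body='nkdz5hm34i9lvhnzaj' (18 bytes)
Body byte 8 = '4'

Answer: 4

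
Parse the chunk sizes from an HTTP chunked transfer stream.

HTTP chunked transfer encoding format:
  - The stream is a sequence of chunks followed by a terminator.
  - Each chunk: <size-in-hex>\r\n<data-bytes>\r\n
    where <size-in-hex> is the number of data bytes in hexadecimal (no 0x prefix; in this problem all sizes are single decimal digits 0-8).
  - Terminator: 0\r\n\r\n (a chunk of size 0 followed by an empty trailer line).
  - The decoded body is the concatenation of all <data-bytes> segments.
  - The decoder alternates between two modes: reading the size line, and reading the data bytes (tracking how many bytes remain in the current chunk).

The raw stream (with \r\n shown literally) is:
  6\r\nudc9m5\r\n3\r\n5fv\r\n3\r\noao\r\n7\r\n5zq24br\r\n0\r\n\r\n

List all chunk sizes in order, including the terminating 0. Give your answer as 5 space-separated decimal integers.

Chunk 1: stream[0..1]='6' size=0x6=6, data at stream[3..9]='udc9m5' -> body[0..6], body so far='udc9m5'
Chunk 2: stream[11..12]='3' size=0x3=3, data at stream[14..17]='5fv' -> body[6..9], body so far='udc9m55fv'
Chunk 3: stream[19..20]='3' size=0x3=3, data at stream[22..25]='oao' -> body[9..12], body so far='udc9m55fvoao'
Chunk 4: stream[27..28]='7' size=0x7=7, data at stream[30..37]='5zq24br' -> body[12..19], body so far='udc9m55fvoao5zq24br'
Chunk 5: stream[39..40]='0' size=0 (terminator). Final body='udc9m55fvoao5zq24br' (19 bytes)

Answer: 6 3 3 7 0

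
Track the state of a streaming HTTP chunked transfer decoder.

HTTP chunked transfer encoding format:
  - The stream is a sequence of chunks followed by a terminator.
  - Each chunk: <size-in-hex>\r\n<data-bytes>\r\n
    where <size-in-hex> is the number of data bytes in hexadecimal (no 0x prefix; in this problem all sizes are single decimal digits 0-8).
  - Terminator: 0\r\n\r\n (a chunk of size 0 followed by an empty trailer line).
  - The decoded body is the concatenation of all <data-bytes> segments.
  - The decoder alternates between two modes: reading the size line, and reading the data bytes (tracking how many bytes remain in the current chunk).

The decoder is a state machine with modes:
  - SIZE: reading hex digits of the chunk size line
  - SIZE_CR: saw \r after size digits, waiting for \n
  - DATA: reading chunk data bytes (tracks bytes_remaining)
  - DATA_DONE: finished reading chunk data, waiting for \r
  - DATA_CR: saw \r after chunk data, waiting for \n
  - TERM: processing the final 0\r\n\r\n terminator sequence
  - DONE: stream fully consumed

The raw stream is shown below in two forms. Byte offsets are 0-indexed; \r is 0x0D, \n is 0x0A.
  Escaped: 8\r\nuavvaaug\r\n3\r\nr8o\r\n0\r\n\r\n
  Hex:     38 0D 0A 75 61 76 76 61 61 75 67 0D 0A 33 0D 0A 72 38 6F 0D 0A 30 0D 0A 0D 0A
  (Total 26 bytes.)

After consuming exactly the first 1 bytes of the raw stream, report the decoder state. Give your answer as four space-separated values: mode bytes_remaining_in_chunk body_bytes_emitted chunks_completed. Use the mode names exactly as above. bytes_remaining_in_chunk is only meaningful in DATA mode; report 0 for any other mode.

Answer: SIZE 0 0 0

Derivation:
Byte 0 = '8': mode=SIZE remaining=0 emitted=0 chunks_done=0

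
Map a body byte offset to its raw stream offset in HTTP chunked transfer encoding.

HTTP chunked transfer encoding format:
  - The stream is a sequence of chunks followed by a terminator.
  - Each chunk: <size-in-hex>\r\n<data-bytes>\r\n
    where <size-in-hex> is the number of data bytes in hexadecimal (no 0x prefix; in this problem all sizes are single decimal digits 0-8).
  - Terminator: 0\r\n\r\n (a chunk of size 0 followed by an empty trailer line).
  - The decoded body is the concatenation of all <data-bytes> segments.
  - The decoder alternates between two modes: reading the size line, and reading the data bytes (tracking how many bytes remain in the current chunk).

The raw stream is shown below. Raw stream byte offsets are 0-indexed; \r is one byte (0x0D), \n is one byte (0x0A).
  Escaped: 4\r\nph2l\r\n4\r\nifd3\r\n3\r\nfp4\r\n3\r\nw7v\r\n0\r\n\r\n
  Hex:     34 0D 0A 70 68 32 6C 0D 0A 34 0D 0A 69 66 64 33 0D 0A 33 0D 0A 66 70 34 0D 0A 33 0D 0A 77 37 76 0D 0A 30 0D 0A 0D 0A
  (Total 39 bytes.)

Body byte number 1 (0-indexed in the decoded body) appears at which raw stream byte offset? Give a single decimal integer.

Chunk 1: stream[0..1]='4' size=0x4=4, data at stream[3..7]='ph2l' -> body[0..4], body so far='ph2l'
Chunk 2: stream[9..10]='4' size=0x4=4, data at stream[12..16]='ifd3' -> body[4..8], body so far='ph2lifd3'
Chunk 3: stream[18..19]='3' size=0x3=3, data at stream[21..24]='fp4' -> body[8..11], body so far='ph2lifd3fp4'
Chunk 4: stream[26..27]='3' size=0x3=3, data at stream[29..32]='w7v' -> body[11..14], body so far='ph2lifd3fp4w7v'
Chunk 5: stream[34..35]='0' size=0 (terminator). Final body='ph2lifd3fp4w7v' (14 bytes)
Body byte 1 at stream offset 4

Answer: 4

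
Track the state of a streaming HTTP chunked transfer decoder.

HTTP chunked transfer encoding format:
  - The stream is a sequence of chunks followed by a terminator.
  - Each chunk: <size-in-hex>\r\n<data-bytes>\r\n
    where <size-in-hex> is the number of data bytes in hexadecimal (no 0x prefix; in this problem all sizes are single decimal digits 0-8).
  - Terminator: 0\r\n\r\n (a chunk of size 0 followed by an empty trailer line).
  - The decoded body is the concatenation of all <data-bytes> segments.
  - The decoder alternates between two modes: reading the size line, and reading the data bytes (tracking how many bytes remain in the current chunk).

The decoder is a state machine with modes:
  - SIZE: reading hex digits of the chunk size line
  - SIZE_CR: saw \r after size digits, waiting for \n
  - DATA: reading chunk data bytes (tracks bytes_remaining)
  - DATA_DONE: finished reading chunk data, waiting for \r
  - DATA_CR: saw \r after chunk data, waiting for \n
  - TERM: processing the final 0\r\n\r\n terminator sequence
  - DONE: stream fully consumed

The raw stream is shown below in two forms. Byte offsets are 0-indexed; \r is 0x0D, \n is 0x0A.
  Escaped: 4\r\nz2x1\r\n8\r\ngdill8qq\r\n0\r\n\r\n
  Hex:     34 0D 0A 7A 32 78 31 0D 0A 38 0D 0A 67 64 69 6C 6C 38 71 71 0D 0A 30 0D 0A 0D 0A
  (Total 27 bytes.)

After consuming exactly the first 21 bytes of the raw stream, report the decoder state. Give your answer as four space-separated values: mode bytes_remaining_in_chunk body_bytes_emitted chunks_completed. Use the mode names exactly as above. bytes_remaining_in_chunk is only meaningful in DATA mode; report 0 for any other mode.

Answer: DATA_CR 0 12 1

Derivation:
Byte 0 = '4': mode=SIZE remaining=0 emitted=0 chunks_done=0
Byte 1 = 0x0D: mode=SIZE_CR remaining=0 emitted=0 chunks_done=0
Byte 2 = 0x0A: mode=DATA remaining=4 emitted=0 chunks_done=0
Byte 3 = 'z': mode=DATA remaining=3 emitted=1 chunks_done=0
Byte 4 = '2': mode=DATA remaining=2 emitted=2 chunks_done=0
Byte 5 = 'x': mode=DATA remaining=1 emitted=3 chunks_done=0
Byte 6 = '1': mode=DATA_DONE remaining=0 emitted=4 chunks_done=0
Byte 7 = 0x0D: mode=DATA_CR remaining=0 emitted=4 chunks_done=0
Byte 8 = 0x0A: mode=SIZE remaining=0 emitted=4 chunks_done=1
Byte 9 = '8': mode=SIZE remaining=0 emitted=4 chunks_done=1
Byte 10 = 0x0D: mode=SIZE_CR remaining=0 emitted=4 chunks_done=1
Byte 11 = 0x0A: mode=DATA remaining=8 emitted=4 chunks_done=1
Byte 12 = 'g': mode=DATA remaining=7 emitted=5 chunks_done=1
Byte 13 = 'd': mode=DATA remaining=6 emitted=6 chunks_done=1
Byte 14 = 'i': mode=DATA remaining=5 emitted=7 chunks_done=1
Byte 15 = 'l': mode=DATA remaining=4 emitted=8 chunks_done=1
Byte 16 = 'l': mode=DATA remaining=3 emitted=9 chunks_done=1
Byte 17 = '8': mode=DATA remaining=2 emitted=10 chunks_done=1
Byte 18 = 'q': mode=DATA remaining=1 emitted=11 chunks_done=1
Byte 19 = 'q': mode=DATA_DONE remaining=0 emitted=12 chunks_done=1
Byte 20 = 0x0D: mode=DATA_CR remaining=0 emitted=12 chunks_done=1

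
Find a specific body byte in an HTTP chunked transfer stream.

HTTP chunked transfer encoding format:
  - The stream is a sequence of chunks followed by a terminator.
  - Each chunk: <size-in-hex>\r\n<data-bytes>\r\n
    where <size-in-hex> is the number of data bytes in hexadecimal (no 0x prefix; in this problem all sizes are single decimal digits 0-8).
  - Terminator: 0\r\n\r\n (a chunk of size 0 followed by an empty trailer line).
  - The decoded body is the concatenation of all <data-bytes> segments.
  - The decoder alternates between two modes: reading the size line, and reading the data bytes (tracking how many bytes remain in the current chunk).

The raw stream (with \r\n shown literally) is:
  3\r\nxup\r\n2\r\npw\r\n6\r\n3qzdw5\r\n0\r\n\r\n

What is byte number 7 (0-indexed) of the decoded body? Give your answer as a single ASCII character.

Chunk 1: stream[0..1]='3' size=0x3=3, data at stream[3..6]='xup' -> body[0..3], body so far='xup'
Chunk 2: stream[8..9]='2' size=0x2=2, data at stream[11..13]='pw' -> body[3..5], body so far='xuppw'
Chunk 3: stream[15..16]='6' size=0x6=6, data at stream[18..24]='3qzdw5' -> body[5..11], body so far='xuppw3qzdw5'
Chunk 4: stream[26..27]='0' size=0 (terminator). Final body='xuppw3qzdw5' (11 bytes)
Body byte 7 = 'z'

Answer: z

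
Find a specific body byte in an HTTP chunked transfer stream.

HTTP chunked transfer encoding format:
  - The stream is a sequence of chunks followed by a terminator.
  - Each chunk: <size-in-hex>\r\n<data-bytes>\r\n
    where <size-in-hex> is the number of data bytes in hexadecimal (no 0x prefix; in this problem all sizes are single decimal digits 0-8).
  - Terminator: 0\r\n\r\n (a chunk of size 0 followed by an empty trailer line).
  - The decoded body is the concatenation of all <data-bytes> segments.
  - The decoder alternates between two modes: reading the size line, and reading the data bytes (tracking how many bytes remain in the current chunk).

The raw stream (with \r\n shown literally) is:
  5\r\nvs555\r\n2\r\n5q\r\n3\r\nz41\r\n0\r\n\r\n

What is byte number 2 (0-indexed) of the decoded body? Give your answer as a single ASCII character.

Chunk 1: stream[0..1]='5' size=0x5=5, data at stream[3..8]='vs555' -> body[0..5], body so far='vs555'
Chunk 2: stream[10..11]='2' size=0x2=2, data at stream[13..15]='5q' -> body[5..7], body so far='vs5555q'
Chunk 3: stream[17..18]='3' size=0x3=3, data at stream[20..23]='z41' -> body[7..10], body so far='vs5555qz41'
Chunk 4: stream[25..26]='0' size=0 (terminator). Final body='vs5555qz41' (10 bytes)
Body byte 2 = '5'

Answer: 5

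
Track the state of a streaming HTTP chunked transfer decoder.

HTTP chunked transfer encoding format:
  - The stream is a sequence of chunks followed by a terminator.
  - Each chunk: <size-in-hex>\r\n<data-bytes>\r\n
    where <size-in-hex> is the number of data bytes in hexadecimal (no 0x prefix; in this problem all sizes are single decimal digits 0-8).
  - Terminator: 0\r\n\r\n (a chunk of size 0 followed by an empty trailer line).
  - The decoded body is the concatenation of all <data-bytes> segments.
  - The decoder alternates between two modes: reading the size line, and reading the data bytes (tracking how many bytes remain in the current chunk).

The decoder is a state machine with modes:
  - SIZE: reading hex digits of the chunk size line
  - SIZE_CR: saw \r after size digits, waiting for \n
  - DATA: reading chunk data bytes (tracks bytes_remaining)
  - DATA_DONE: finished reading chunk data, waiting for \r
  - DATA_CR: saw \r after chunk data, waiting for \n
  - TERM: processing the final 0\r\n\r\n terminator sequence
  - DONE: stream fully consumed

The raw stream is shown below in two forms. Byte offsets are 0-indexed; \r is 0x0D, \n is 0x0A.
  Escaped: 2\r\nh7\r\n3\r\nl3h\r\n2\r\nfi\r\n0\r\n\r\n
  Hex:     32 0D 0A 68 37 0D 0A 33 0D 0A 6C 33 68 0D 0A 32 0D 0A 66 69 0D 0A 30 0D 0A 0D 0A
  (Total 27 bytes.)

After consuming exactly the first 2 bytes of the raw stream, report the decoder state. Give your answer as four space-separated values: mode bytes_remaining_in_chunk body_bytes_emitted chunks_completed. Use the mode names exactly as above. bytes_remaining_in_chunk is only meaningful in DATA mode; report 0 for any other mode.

Byte 0 = '2': mode=SIZE remaining=0 emitted=0 chunks_done=0
Byte 1 = 0x0D: mode=SIZE_CR remaining=0 emitted=0 chunks_done=0

Answer: SIZE_CR 0 0 0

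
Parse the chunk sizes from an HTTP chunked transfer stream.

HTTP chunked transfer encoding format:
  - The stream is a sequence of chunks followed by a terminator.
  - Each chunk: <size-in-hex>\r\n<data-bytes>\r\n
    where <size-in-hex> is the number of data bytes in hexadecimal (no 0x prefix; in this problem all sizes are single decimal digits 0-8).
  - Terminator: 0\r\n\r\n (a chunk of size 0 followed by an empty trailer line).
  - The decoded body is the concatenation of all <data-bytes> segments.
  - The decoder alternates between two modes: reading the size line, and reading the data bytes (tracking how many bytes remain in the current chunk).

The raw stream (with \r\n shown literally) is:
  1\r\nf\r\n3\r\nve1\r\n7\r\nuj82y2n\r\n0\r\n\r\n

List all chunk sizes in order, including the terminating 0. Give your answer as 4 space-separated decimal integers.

Answer: 1 3 7 0

Derivation:
Chunk 1: stream[0..1]='1' size=0x1=1, data at stream[3..4]='f' -> body[0..1], body so far='f'
Chunk 2: stream[6..7]='3' size=0x3=3, data at stream[9..12]='ve1' -> body[1..4], body so far='fve1'
Chunk 3: stream[14..15]='7' size=0x7=7, data at stream[17..24]='uj82y2n' -> body[4..11], body so far='fve1uj82y2n'
Chunk 4: stream[26..27]='0' size=0 (terminator). Final body='fve1uj82y2n' (11 bytes)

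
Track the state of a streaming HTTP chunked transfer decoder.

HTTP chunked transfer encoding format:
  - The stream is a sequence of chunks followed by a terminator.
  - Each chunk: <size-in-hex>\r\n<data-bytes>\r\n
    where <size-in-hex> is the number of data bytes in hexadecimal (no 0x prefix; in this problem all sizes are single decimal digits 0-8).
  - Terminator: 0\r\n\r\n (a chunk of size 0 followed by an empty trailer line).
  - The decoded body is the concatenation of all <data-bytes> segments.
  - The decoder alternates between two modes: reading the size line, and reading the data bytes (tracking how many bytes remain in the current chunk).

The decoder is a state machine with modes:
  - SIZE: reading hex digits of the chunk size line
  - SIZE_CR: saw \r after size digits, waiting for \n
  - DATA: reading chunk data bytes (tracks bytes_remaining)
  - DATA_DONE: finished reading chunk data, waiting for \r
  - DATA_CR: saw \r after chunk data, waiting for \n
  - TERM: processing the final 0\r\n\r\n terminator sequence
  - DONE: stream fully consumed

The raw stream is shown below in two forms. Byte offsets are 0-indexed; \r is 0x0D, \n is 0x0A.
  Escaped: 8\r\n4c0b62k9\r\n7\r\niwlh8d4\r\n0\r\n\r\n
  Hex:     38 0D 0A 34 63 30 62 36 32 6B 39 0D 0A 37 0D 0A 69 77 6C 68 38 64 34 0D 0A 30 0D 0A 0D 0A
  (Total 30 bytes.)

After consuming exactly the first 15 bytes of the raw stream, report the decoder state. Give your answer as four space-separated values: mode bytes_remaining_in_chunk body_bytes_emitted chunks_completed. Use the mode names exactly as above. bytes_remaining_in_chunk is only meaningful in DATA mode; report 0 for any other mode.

Answer: SIZE_CR 0 8 1

Derivation:
Byte 0 = '8': mode=SIZE remaining=0 emitted=0 chunks_done=0
Byte 1 = 0x0D: mode=SIZE_CR remaining=0 emitted=0 chunks_done=0
Byte 2 = 0x0A: mode=DATA remaining=8 emitted=0 chunks_done=0
Byte 3 = '4': mode=DATA remaining=7 emitted=1 chunks_done=0
Byte 4 = 'c': mode=DATA remaining=6 emitted=2 chunks_done=0
Byte 5 = '0': mode=DATA remaining=5 emitted=3 chunks_done=0
Byte 6 = 'b': mode=DATA remaining=4 emitted=4 chunks_done=0
Byte 7 = '6': mode=DATA remaining=3 emitted=5 chunks_done=0
Byte 8 = '2': mode=DATA remaining=2 emitted=6 chunks_done=0
Byte 9 = 'k': mode=DATA remaining=1 emitted=7 chunks_done=0
Byte 10 = '9': mode=DATA_DONE remaining=0 emitted=8 chunks_done=0
Byte 11 = 0x0D: mode=DATA_CR remaining=0 emitted=8 chunks_done=0
Byte 12 = 0x0A: mode=SIZE remaining=0 emitted=8 chunks_done=1
Byte 13 = '7': mode=SIZE remaining=0 emitted=8 chunks_done=1
Byte 14 = 0x0D: mode=SIZE_CR remaining=0 emitted=8 chunks_done=1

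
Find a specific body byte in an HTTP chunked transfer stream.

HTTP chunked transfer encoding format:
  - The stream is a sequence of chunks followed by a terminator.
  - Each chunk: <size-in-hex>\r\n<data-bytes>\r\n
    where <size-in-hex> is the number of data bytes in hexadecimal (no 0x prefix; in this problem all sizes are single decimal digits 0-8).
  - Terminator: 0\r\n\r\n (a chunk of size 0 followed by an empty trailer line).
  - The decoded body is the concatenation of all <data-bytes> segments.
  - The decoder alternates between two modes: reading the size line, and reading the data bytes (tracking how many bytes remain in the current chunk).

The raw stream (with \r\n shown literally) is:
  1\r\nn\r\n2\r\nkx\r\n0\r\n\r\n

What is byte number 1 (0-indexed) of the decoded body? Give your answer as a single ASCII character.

Answer: k

Derivation:
Chunk 1: stream[0..1]='1' size=0x1=1, data at stream[3..4]='n' -> body[0..1], body so far='n'
Chunk 2: stream[6..7]='2' size=0x2=2, data at stream[9..11]='kx' -> body[1..3], body so far='nkx'
Chunk 3: stream[13..14]='0' size=0 (terminator). Final body='nkx' (3 bytes)
Body byte 1 = 'k'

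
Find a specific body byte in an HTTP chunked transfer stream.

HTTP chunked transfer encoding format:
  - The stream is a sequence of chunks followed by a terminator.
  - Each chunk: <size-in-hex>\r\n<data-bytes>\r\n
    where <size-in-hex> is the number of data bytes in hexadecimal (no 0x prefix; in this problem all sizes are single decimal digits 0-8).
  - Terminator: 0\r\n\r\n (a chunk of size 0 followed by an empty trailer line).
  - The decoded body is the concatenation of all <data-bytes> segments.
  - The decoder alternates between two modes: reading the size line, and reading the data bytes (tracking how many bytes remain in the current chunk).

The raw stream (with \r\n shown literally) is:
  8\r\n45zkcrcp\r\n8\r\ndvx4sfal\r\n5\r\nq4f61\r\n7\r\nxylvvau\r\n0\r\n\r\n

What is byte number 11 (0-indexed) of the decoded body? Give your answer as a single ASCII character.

Chunk 1: stream[0..1]='8' size=0x8=8, data at stream[3..11]='45zkcrcp' -> body[0..8], body so far='45zkcrcp'
Chunk 2: stream[13..14]='8' size=0x8=8, data at stream[16..24]='dvx4sfal' -> body[8..16], body so far='45zkcrcpdvx4sfal'
Chunk 3: stream[26..27]='5' size=0x5=5, data at stream[29..34]='q4f61' -> body[16..21], body so far='45zkcrcpdvx4sfalq4f61'
Chunk 4: stream[36..37]='7' size=0x7=7, data at stream[39..46]='xylvvau' -> body[21..28], body so far='45zkcrcpdvx4sfalq4f61xylvvau'
Chunk 5: stream[48..49]='0' size=0 (terminator). Final body='45zkcrcpdvx4sfalq4f61xylvvau' (28 bytes)
Body byte 11 = '4'

Answer: 4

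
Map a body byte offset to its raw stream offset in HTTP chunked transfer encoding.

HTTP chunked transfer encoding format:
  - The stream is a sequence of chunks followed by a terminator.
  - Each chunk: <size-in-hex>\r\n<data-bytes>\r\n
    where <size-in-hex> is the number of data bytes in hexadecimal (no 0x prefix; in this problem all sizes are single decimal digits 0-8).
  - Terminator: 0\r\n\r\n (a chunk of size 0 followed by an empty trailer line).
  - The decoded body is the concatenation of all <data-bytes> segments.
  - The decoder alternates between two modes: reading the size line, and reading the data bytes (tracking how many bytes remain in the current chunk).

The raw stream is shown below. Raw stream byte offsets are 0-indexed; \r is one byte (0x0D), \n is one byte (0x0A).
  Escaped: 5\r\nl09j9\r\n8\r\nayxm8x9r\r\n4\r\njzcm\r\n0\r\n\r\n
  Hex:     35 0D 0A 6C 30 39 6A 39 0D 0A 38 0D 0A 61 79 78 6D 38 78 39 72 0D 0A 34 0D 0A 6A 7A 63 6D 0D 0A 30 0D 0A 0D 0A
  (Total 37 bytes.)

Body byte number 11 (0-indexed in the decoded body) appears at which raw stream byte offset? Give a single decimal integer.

Chunk 1: stream[0..1]='5' size=0x5=5, data at stream[3..8]='l09j9' -> body[0..5], body so far='l09j9'
Chunk 2: stream[10..11]='8' size=0x8=8, data at stream[13..21]='ayxm8x9r' -> body[5..13], body so far='l09j9ayxm8x9r'
Chunk 3: stream[23..24]='4' size=0x4=4, data at stream[26..30]='jzcm' -> body[13..17], body so far='l09j9ayxm8x9rjzcm'
Chunk 4: stream[32..33]='0' size=0 (terminator). Final body='l09j9ayxm8x9rjzcm' (17 bytes)
Body byte 11 at stream offset 19

Answer: 19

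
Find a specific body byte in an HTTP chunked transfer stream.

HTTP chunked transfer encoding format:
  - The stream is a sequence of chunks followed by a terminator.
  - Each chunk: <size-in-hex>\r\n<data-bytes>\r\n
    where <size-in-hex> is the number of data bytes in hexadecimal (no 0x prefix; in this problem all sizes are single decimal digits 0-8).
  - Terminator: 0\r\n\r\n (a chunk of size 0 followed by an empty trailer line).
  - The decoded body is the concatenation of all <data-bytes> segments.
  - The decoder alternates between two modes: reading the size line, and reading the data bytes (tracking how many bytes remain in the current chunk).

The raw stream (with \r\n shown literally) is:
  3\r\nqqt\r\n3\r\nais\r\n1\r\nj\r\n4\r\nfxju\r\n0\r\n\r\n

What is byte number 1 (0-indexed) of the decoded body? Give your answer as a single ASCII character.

Chunk 1: stream[0..1]='3' size=0x3=3, data at stream[3..6]='qqt' -> body[0..3], body so far='qqt'
Chunk 2: stream[8..9]='3' size=0x3=3, data at stream[11..14]='ais' -> body[3..6], body so far='qqtais'
Chunk 3: stream[16..17]='1' size=0x1=1, data at stream[19..20]='j' -> body[6..7], body so far='qqtaisj'
Chunk 4: stream[22..23]='4' size=0x4=4, data at stream[25..29]='fxju' -> body[7..11], body so far='qqtaisjfxju'
Chunk 5: stream[31..32]='0' size=0 (terminator). Final body='qqtaisjfxju' (11 bytes)
Body byte 1 = 'q'

Answer: q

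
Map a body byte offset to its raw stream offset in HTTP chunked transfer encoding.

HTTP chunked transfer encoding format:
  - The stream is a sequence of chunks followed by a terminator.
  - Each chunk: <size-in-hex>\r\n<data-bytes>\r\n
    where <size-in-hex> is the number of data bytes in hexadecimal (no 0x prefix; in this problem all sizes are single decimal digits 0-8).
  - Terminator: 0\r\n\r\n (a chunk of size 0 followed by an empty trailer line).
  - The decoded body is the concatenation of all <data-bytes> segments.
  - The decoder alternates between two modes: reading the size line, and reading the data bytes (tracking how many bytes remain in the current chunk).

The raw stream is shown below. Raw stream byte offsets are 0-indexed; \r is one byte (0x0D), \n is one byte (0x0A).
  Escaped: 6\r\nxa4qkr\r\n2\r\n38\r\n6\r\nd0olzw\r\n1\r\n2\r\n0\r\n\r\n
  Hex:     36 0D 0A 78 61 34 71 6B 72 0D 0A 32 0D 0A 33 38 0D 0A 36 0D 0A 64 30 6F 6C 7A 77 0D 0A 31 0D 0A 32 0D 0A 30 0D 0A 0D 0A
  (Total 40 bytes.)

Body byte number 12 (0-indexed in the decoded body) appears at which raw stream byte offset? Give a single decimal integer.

Chunk 1: stream[0..1]='6' size=0x6=6, data at stream[3..9]='xa4qkr' -> body[0..6], body so far='xa4qkr'
Chunk 2: stream[11..12]='2' size=0x2=2, data at stream[14..16]='38' -> body[6..8], body so far='xa4qkr38'
Chunk 3: stream[18..19]='6' size=0x6=6, data at stream[21..27]='d0olzw' -> body[8..14], body so far='xa4qkr38d0olzw'
Chunk 4: stream[29..30]='1' size=0x1=1, data at stream[32..33]='2' -> body[14..15], body so far='xa4qkr38d0olzw2'
Chunk 5: stream[35..36]='0' size=0 (terminator). Final body='xa4qkr38d0olzw2' (15 bytes)
Body byte 12 at stream offset 25

Answer: 25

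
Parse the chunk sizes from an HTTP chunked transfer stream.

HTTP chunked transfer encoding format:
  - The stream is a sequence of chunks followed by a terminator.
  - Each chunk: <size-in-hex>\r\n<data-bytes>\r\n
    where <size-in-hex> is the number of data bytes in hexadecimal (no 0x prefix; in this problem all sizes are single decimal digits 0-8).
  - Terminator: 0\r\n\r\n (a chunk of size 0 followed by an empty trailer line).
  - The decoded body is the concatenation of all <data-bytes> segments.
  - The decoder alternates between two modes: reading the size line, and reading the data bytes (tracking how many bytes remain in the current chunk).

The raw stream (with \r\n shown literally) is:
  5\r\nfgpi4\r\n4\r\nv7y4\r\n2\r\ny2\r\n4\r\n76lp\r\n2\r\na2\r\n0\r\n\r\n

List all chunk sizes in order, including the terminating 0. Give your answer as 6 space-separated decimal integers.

Chunk 1: stream[0..1]='5' size=0x5=5, data at stream[3..8]='fgpi4' -> body[0..5], body so far='fgpi4'
Chunk 2: stream[10..11]='4' size=0x4=4, data at stream[13..17]='v7y4' -> body[5..9], body so far='fgpi4v7y4'
Chunk 3: stream[19..20]='2' size=0x2=2, data at stream[22..24]='y2' -> body[9..11], body so far='fgpi4v7y4y2'
Chunk 4: stream[26..27]='4' size=0x4=4, data at stream[29..33]='76lp' -> body[11..15], body so far='fgpi4v7y4y276lp'
Chunk 5: stream[35..36]='2' size=0x2=2, data at stream[38..40]='a2' -> body[15..17], body so far='fgpi4v7y4y276lpa2'
Chunk 6: stream[42..43]='0' size=0 (terminator). Final body='fgpi4v7y4y276lpa2' (17 bytes)

Answer: 5 4 2 4 2 0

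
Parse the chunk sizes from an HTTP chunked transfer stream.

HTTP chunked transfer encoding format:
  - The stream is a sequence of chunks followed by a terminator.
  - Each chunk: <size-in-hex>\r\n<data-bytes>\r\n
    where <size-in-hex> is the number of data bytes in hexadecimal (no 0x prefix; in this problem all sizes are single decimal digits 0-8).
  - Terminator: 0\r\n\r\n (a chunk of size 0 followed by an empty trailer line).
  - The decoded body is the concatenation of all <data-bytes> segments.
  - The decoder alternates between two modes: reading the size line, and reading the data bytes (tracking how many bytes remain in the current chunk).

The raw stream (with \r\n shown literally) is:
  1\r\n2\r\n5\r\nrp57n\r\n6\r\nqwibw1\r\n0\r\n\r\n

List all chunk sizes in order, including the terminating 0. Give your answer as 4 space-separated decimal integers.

Answer: 1 5 6 0

Derivation:
Chunk 1: stream[0..1]='1' size=0x1=1, data at stream[3..4]='2' -> body[0..1], body so far='2'
Chunk 2: stream[6..7]='5' size=0x5=5, data at stream[9..14]='rp57n' -> body[1..6], body so far='2rp57n'
Chunk 3: stream[16..17]='6' size=0x6=6, data at stream[19..25]='qwibw1' -> body[6..12], body so far='2rp57nqwibw1'
Chunk 4: stream[27..28]='0' size=0 (terminator). Final body='2rp57nqwibw1' (12 bytes)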